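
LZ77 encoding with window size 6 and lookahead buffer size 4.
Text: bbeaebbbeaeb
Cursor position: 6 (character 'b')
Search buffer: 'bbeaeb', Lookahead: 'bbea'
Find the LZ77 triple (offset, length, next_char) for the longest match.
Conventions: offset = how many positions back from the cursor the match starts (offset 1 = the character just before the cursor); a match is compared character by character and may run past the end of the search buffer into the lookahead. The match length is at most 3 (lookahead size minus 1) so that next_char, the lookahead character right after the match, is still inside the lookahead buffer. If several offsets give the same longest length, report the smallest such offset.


Try each offset into the search buffer:
  offset=1 (pos 5, char 'b'): match length 2
  offset=2 (pos 4, char 'e'): match length 0
  offset=3 (pos 3, char 'a'): match length 0
  offset=4 (pos 2, char 'e'): match length 0
  offset=5 (pos 1, char 'b'): match length 1
  offset=6 (pos 0, char 'b'): match length 3
Longest match has length 3 at offset 6.
next_char = character at position 6 + 3 = 9 -> 'a'

Best match: offset=6, length=3 (matching 'bbe' starting at position 0)
LZ77 triple: (6, 3, 'a')


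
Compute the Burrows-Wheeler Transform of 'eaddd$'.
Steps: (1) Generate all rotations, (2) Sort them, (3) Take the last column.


Rotations (sorted):
  0: $eaddd -> last char: d
  1: addd$e -> last char: e
  2: d$eadd -> last char: d
  3: dd$ead -> last char: d
  4: ddd$ea -> last char: a
  5: eaddd$ -> last char: $


BWT = dedda$


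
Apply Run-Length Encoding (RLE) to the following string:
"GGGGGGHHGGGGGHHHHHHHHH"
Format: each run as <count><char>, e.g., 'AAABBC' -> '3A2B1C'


Scanning runs left to right:
  i=0: run of 'G' x 6 -> '6G'
  i=6: run of 'H' x 2 -> '2H'
  i=8: run of 'G' x 5 -> '5G'
  i=13: run of 'H' x 9 -> '9H'

RLE = 6G2H5G9H


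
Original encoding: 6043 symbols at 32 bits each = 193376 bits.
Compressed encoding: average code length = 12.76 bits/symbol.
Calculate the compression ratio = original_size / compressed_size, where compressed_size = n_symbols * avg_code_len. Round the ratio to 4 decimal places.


original_size = n_symbols * orig_bits = 6043 * 32 = 193376 bits
compressed_size = n_symbols * avg_code_len = 6043 * 12.76 = 77108.68 bits
ratio = original_size / compressed_size = 193376 / 77108.68 = 2.5078

Compression ratio = 2.5078


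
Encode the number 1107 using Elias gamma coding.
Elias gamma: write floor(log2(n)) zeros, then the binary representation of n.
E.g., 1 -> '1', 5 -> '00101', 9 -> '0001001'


num_bits = floor(log2(1107)) + 1 = 11
leading_zeros = num_bits - 1 = 10
binary(1107) = 10001010011

Elias gamma(1107) = '0000000000' + '10001010011' = 000000000010001010011 (21 bits)


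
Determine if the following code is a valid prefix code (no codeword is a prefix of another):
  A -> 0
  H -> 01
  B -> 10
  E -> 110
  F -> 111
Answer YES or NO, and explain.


Checking each pair (does one codeword prefix another?):
  A='0' vs H='01': prefix -- VIOLATION

NO -- this is NOT a valid prefix code. A (0) is a prefix of H (01).


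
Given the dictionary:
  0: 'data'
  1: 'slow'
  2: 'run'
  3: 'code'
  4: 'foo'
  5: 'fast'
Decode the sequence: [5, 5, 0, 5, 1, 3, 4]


Look up each index in the dictionary:
  5 -> 'fast'
  5 -> 'fast'
  0 -> 'data'
  5 -> 'fast'
  1 -> 'slow'
  3 -> 'code'
  4 -> 'foo'

Decoded: "fast fast data fast slow code foo"


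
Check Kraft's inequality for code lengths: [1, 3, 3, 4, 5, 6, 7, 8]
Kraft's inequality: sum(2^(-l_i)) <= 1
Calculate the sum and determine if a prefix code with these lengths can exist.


Sum = 2^(-1) + 2^(-3) + 2^(-3) + 2^(-4) + 2^(-5) + 2^(-6) + 2^(-7) + 2^(-8)
    = 0.5 + 0.125 + 0.125 + 0.0625 + 0.03125 + 0.015625 + 0.0078125 + 0.00390625
    = 223/256 = 0.87109375
Since 0.87109375 <= 1, Kraft's inequality IS satisfied.
A prefix code with these lengths CAN exist.

Kraft sum = 0.87109375. Satisfied.


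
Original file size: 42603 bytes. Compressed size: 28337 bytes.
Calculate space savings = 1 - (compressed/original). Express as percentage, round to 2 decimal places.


ratio = compressed/original = 28337/42603 = 0.665141
savings = 1 - ratio = 1 - 0.665141 = 0.334859
as a percentage: 0.334859 * 100 = 33.49%

Space savings = 1 - 28337/42603 = 33.49%


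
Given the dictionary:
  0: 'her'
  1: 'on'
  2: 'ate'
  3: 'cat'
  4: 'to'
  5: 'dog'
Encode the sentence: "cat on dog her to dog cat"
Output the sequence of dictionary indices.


Look up each word in the dictionary:
  'cat' -> 3
  'on' -> 1
  'dog' -> 5
  'her' -> 0
  'to' -> 4
  'dog' -> 5
  'cat' -> 3

Encoded: [3, 1, 5, 0, 4, 5, 3]


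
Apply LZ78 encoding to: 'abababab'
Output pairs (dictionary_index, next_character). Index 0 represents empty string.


LZ78 encoding steps:
Dictionary: {0: ''}
Step 1: w='' (idx 0), next='a' -> output (0, 'a'), add 'a' as idx 1
Step 2: w='' (idx 0), next='b' -> output (0, 'b'), add 'b' as idx 2
Step 3: w='a' (idx 1), next='b' -> output (1, 'b'), add 'ab' as idx 3
Step 4: w='ab' (idx 3), next='a' -> output (3, 'a'), add 'aba' as idx 4
Step 5: w='b' (idx 2), end of input -> output (2, '')


Encoded: [(0, 'a'), (0, 'b'), (1, 'b'), (3, 'a'), (2, '')]


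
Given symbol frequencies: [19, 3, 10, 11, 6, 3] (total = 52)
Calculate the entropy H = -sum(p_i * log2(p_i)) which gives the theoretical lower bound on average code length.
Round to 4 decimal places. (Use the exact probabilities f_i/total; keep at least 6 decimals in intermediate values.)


Per-symbol terms -p_i * log2(p_i) with p_i = f_i/52:
  p = 19/52 = 0.365385: log2(p) = -1.452512, -p*log2(p) = 0.530726
  p = 3/52 = 0.057692: log2(p) = -4.115477, -p*log2(p) = 0.237431
  p = 10/52 = 0.192308: log2(p) = -2.378512, -p*log2(p) = 0.457406
  p = 11/52 = 0.211538: log2(p) = -2.241008, -p*log2(p) = 0.474059
  p = 6/52 = 0.115385: log2(p) = -3.115477, -p*log2(p) = 0.359478
  p = 3/52 = 0.057692: log2(p) = -4.115477, -p*log2(p) = 0.237431
H = 0.530726 + 0.237431 + 0.457406 + 0.474059 + 0.359478 + 0.237431 = 2.296531

H = 2.2965 bits/symbol


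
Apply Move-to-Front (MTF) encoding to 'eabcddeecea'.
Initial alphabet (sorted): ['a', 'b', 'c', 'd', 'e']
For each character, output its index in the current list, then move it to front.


MTF encoding:
'e': index 4 in ['a', 'b', 'c', 'd', 'e'] -> ['e', 'a', 'b', 'c', 'd']
'a': index 1 in ['e', 'a', 'b', 'c', 'd'] -> ['a', 'e', 'b', 'c', 'd']
'b': index 2 in ['a', 'e', 'b', 'c', 'd'] -> ['b', 'a', 'e', 'c', 'd']
'c': index 3 in ['b', 'a', 'e', 'c', 'd'] -> ['c', 'b', 'a', 'e', 'd']
'd': index 4 in ['c', 'b', 'a', 'e', 'd'] -> ['d', 'c', 'b', 'a', 'e']
'd': index 0 in ['d', 'c', 'b', 'a', 'e'] -> ['d', 'c', 'b', 'a', 'e']
'e': index 4 in ['d', 'c', 'b', 'a', 'e'] -> ['e', 'd', 'c', 'b', 'a']
'e': index 0 in ['e', 'd', 'c', 'b', 'a'] -> ['e', 'd', 'c', 'b', 'a']
'c': index 2 in ['e', 'd', 'c', 'b', 'a'] -> ['c', 'e', 'd', 'b', 'a']
'e': index 1 in ['c', 'e', 'd', 'b', 'a'] -> ['e', 'c', 'd', 'b', 'a']
'a': index 4 in ['e', 'c', 'd', 'b', 'a'] -> ['a', 'e', 'c', 'd', 'b']


Output: [4, 1, 2, 3, 4, 0, 4, 0, 2, 1, 4]


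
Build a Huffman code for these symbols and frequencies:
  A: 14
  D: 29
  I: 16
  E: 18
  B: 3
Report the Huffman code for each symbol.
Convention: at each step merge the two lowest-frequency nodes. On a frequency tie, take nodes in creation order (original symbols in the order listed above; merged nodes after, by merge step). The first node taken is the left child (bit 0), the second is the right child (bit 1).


Huffman tree construction:
Step 1: Merge B(3) + A(14) = 17
Step 2: Merge I(16) + (B+A)(17) = 33
Step 3: Merge E(18) + D(29) = 47
Step 4: Merge (I+(B+A))(33) + (E+D)(47) = 80
Read each symbol's code off the tree from the root (left child = 0, right child = 1).

Codes:
  A: 011 (length 3)
  D: 11 (length 2)
  I: 00 (length 2)
  E: 10 (length 2)
  B: 010 (length 3)
Average code length: 177/80 = 2.2125 bits/symbol


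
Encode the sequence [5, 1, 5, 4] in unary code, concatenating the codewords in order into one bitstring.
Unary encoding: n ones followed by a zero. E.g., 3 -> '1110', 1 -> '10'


Encode each number as n ones followed by a terminating 0:
  5 -> 111110 (6 bits)
  1 -> 10 (2 bits)
  5 -> 111110 (6 bits)
  4 -> 11110 (5 bits)
Total length = 6 + 2 + 6 + 5 = 19 bits.

Unary([5, 1, 5, 4]) = 1111101011111011110 (19 bits)


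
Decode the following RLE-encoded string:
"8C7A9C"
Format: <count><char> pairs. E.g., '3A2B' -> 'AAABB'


Expanding each <count><char> pair:
  8C -> 'CCCCCCCC'
  7A -> 'AAAAAAA'
  9C -> 'CCCCCCCCC'

Decoded = CCCCCCCCAAAAAAACCCCCCCCC


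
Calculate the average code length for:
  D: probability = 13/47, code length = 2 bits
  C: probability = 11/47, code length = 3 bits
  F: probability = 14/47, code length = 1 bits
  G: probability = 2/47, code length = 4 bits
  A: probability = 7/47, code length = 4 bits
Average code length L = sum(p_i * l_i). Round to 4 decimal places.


Weighted contributions p_i * l_i:
  D: (13/47) * 2 = 26/47
  C: (11/47) * 3 = 33/47
  F: (14/47) * 1 = 14/47
  G: (2/47) * 4 = 8/47
  A: (7/47) * 4 = 28/47
Sum = (26 + 33 + 14 + 8 + 28)/47 = 109/47

L = 109/47 = 2.3191 bits/symbol


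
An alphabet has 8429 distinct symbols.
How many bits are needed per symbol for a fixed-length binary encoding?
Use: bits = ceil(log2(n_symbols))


log2(8429) = 13.0411
Bracket: 2^13 = 8192 < 8429 <= 2^14 = 16384
So ceil(log2(8429)) = 14

bits = ceil(log2(8429)) = ceil(13.0411) = 14 bits


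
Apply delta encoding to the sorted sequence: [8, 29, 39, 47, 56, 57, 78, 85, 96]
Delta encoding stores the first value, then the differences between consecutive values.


First value: 8
Deltas:
  29 - 8 = 21
  39 - 29 = 10
  47 - 39 = 8
  56 - 47 = 9
  57 - 56 = 1
  78 - 57 = 21
  85 - 78 = 7
  96 - 85 = 11


Delta encoded: [8, 21, 10, 8, 9, 1, 21, 7, 11]


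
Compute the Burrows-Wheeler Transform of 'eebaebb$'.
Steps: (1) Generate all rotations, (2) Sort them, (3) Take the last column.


Rotations (sorted):
  0: $eebaebb -> last char: b
  1: aebb$eeb -> last char: b
  2: b$eebaeb -> last char: b
  3: baebb$ee -> last char: e
  4: bb$eebae -> last char: e
  5: ebaebb$e -> last char: e
  6: ebb$eeba -> last char: a
  7: eebaebb$ -> last char: $


BWT = bbbeeea$


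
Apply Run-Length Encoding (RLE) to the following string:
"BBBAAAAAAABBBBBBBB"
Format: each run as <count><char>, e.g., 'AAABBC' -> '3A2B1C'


Scanning runs left to right:
  i=0: run of 'B' x 3 -> '3B'
  i=3: run of 'A' x 7 -> '7A'
  i=10: run of 'B' x 8 -> '8B'

RLE = 3B7A8B


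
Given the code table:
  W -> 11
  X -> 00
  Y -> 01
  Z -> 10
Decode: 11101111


Decoding:
11 -> W
10 -> Z
11 -> W
11 -> W


Result: WZWW


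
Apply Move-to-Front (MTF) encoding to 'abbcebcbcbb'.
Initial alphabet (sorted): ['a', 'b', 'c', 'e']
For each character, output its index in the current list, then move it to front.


MTF encoding:
'a': index 0 in ['a', 'b', 'c', 'e'] -> ['a', 'b', 'c', 'e']
'b': index 1 in ['a', 'b', 'c', 'e'] -> ['b', 'a', 'c', 'e']
'b': index 0 in ['b', 'a', 'c', 'e'] -> ['b', 'a', 'c', 'e']
'c': index 2 in ['b', 'a', 'c', 'e'] -> ['c', 'b', 'a', 'e']
'e': index 3 in ['c', 'b', 'a', 'e'] -> ['e', 'c', 'b', 'a']
'b': index 2 in ['e', 'c', 'b', 'a'] -> ['b', 'e', 'c', 'a']
'c': index 2 in ['b', 'e', 'c', 'a'] -> ['c', 'b', 'e', 'a']
'b': index 1 in ['c', 'b', 'e', 'a'] -> ['b', 'c', 'e', 'a']
'c': index 1 in ['b', 'c', 'e', 'a'] -> ['c', 'b', 'e', 'a']
'b': index 1 in ['c', 'b', 'e', 'a'] -> ['b', 'c', 'e', 'a']
'b': index 0 in ['b', 'c', 'e', 'a'] -> ['b', 'c', 'e', 'a']


Output: [0, 1, 0, 2, 3, 2, 2, 1, 1, 1, 0]


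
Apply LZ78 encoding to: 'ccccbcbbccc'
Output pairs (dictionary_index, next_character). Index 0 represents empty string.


LZ78 encoding steps:
Dictionary: {0: ''}
Step 1: w='' (idx 0), next='c' -> output (0, 'c'), add 'c' as idx 1
Step 2: w='c' (idx 1), next='c' -> output (1, 'c'), add 'cc' as idx 2
Step 3: w='c' (idx 1), next='b' -> output (1, 'b'), add 'cb' as idx 3
Step 4: w='cb' (idx 3), next='b' -> output (3, 'b'), add 'cbb' as idx 4
Step 5: w='cc' (idx 2), next='c' -> output (2, 'c'), add 'ccc' as idx 5


Encoded: [(0, 'c'), (1, 'c'), (1, 'b'), (3, 'b'), (2, 'c')]


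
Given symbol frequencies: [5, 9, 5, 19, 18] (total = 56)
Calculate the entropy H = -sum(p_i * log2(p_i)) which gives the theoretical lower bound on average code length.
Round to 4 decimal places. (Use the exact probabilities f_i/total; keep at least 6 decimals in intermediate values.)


Per-symbol terms -p_i * log2(p_i) with p_i = f_i/56:
  p = 5/56 = 0.089286: log2(p) = -3.485427, -p*log2(p) = 0.311199
  p = 9/56 = 0.160714: log2(p) = -2.637430, -p*log2(p) = 0.423873
  p = 5/56 = 0.089286: log2(p) = -3.485427, -p*log2(p) = 0.311199
  p = 19/56 = 0.339286: log2(p) = -1.559427, -p*log2(p) = 0.529091
  p = 18/56 = 0.321429: log2(p) = -1.637430, -p*log2(p) = 0.526317
H = 0.311199 + 0.423873 + 0.311199 + 0.529091 + 0.526317 = 2.101679

H = 2.1017 bits/symbol


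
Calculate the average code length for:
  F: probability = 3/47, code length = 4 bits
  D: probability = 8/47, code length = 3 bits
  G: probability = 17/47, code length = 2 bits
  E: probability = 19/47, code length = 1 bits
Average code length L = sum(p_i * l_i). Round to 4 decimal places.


Weighted contributions p_i * l_i:
  F: (3/47) * 4 = 12/47
  D: (8/47) * 3 = 24/47
  G: (17/47) * 2 = 34/47
  E: (19/47) * 1 = 19/47
Sum = (12 + 24 + 34 + 19)/47 = 89/47

L = 89/47 = 1.8936 bits/symbol


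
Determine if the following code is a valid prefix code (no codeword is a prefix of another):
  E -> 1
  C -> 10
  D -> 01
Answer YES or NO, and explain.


Checking each pair (does one codeword prefix another?):
  E='1' vs C='10': prefix -- VIOLATION

NO -- this is NOT a valid prefix code. E (1) is a prefix of C (10).


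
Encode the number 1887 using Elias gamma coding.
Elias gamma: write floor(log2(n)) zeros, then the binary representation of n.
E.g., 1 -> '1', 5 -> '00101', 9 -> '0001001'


num_bits = floor(log2(1887)) + 1 = 11
leading_zeros = num_bits - 1 = 10
binary(1887) = 11101011111

Elias gamma(1887) = '0000000000' + '11101011111' = 000000000011101011111 (21 bits)


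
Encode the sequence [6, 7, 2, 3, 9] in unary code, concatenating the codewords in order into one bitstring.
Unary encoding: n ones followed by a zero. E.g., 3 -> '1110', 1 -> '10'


Encode each number as n ones followed by a terminating 0:
  6 -> 1111110 (7 bits)
  7 -> 11111110 (8 bits)
  2 -> 110 (3 bits)
  3 -> 1110 (4 bits)
  9 -> 1111111110 (10 bits)
Total length = 7 + 8 + 3 + 4 + 10 = 32 bits.

Unary([6, 7, 2, 3, 9]) = 11111101111111011011101111111110 (32 bits)


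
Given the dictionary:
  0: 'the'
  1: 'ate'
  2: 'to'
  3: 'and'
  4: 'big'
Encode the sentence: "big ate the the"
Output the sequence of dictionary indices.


Look up each word in the dictionary:
  'big' -> 4
  'ate' -> 1
  'the' -> 0
  'the' -> 0

Encoded: [4, 1, 0, 0]


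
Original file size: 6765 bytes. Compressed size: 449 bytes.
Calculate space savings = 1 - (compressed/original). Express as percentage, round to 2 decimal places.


ratio = compressed/original = 449/6765 = 0.066371
savings = 1 - ratio = 1 - 0.066371 = 0.933629
as a percentage: 0.933629 * 100 = 93.36%

Space savings = 1 - 449/6765 = 93.36%


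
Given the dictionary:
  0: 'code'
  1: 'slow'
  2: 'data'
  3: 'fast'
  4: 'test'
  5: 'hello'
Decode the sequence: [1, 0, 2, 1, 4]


Look up each index in the dictionary:
  1 -> 'slow'
  0 -> 'code'
  2 -> 'data'
  1 -> 'slow'
  4 -> 'test'

Decoded: "slow code data slow test"


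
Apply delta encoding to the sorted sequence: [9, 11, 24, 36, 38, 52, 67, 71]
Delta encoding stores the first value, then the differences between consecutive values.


First value: 9
Deltas:
  11 - 9 = 2
  24 - 11 = 13
  36 - 24 = 12
  38 - 36 = 2
  52 - 38 = 14
  67 - 52 = 15
  71 - 67 = 4


Delta encoded: [9, 2, 13, 12, 2, 14, 15, 4]


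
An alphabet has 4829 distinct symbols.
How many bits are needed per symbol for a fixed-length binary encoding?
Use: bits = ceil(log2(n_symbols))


log2(4829) = 12.2375
Bracket: 2^12 = 4096 < 4829 <= 2^13 = 8192
So ceil(log2(4829)) = 13

bits = ceil(log2(4829)) = ceil(12.2375) = 13 bits


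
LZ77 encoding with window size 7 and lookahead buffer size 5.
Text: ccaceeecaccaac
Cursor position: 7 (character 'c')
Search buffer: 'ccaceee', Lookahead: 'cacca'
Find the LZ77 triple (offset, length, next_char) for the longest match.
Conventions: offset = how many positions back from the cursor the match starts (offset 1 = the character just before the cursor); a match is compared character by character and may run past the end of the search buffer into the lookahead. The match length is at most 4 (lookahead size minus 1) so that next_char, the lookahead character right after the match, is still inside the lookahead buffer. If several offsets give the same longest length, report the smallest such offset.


Try each offset into the search buffer:
  offset=1 (pos 6, char 'e'): match length 0
  offset=2 (pos 5, char 'e'): match length 0
  offset=3 (pos 4, char 'e'): match length 0
  offset=4 (pos 3, char 'c'): match length 1
  offset=5 (pos 2, char 'a'): match length 0
  offset=6 (pos 1, char 'c'): match length 3
  offset=7 (pos 0, char 'c'): match length 1
Longest match has length 3 at offset 6.
next_char = character at position 7 + 3 = 10 -> 'c'

Best match: offset=6, length=3 (matching 'cac' starting at position 1)
LZ77 triple: (6, 3, 'c')


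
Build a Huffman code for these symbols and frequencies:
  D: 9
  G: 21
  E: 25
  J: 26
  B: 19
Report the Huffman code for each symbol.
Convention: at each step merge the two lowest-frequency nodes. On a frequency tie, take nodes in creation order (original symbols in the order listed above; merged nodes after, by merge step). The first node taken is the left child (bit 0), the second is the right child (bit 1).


Huffman tree construction:
Step 1: Merge D(9) + B(19) = 28
Step 2: Merge G(21) + E(25) = 46
Step 3: Merge J(26) + (D+B)(28) = 54
Step 4: Merge (G+E)(46) + (J+(D+B))(54) = 100
Read each symbol's code off the tree from the root (left child = 0, right child = 1).

Codes:
  D: 110 (length 3)
  G: 00 (length 2)
  E: 01 (length 2)
  J: 10 (length 2)
  B: 111 (length 3)
Average code length: 228/100 = 2.2800 bits/symbol


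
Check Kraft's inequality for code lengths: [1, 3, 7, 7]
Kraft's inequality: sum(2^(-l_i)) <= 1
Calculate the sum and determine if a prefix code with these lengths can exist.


Sum = 2^(-1) + 2^(-3) + 2^(-7) + 2^(-7)
    = 0.5 + 0.125 + 0.0078125 + 0.0078125
    = 82/128 = 0.640625
Since 0.640625 <= 1, Kraft's inequality IS satisfied.
A prefix code with these lengths CAN exist.

Kraft sum = 0.640625. Satisfied.


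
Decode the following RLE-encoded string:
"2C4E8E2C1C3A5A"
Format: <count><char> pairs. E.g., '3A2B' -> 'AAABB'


Expanding each <count><char> pair:
  2C -> 'CC'
  4E -> 'EEEE'
  8E -> 'EEEEEEEE'
  2C -> 'CC'
  1C -> 'C'
  3A -> 'AAA'
  5A -> 'AAAAA'

Decoded = CCEEEEEEEEEEEECCCAAAAAAAA


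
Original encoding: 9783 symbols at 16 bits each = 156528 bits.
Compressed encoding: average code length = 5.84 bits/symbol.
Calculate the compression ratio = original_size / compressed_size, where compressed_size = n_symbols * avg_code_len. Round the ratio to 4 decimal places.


original_size = n_symbols * orig_bits = 9783 * 16 = 156528 bits
compressed_size = n_symbols * avg_code_len = 9783 * 5.84 = 57132.72 bits
ratio = original_size / compressed_size = 156528 / 57132.72 = 2.7397

Compression ratio = 2.7397


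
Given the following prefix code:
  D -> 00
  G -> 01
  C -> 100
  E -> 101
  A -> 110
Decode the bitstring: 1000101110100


Decoding step by step:
Bits 100 -> C
Bits 01 -> G
Bits 01 -> G
Bits 110 -> A
Bits 100 -> C


Decoded message: CGGAC


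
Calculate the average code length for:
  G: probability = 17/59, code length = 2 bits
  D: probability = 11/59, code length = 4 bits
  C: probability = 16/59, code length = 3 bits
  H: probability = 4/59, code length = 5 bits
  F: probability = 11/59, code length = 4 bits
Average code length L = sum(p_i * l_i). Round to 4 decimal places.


Weighted contributions p_i * l_i:
  G: (17/59) * 2 = 34/59
  D: (11/59) * 4 = 44/59
  C: (16/59) * 3 = 48/59
  H: (4/59) * 5 = 20/59
  F: (11/59) * 4 = 44/59
Sum = (34 + 44 + 48 + 20 + 44)/59 = 190/59

L = 190/59 = 3.2203 bits/symbol


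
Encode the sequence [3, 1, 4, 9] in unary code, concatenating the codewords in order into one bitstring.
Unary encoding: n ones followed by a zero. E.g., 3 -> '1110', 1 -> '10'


Encode each number as n ones followed by a terminating 0:
  3 -> 1110 (4 bits)
  1 -> 10 (2 bits)
  4 -> 11110 (5 bits)
  9 -> 1111111110 (10 bits)
Total length = 4 + 2 + 5 + 10 = 21 bits.

Unary([3, 1, 4, 9]) = 111010111101111111110 (21 bits)


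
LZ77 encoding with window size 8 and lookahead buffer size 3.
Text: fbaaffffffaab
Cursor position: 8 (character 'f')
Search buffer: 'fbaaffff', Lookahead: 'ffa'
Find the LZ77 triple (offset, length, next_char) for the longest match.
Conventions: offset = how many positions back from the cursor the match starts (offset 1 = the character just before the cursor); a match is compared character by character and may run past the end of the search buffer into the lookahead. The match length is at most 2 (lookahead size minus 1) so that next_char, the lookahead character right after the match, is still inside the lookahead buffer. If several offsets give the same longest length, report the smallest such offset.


Try each offset into the search buffer:
  offset=1 (pos 7, char 'f'): match length 2
  offset=2 (pos 6, char 'f'): match length 2
  offset=3 (pos 5, char 'f'): match length 2
  offset=4 (pos 4, char 'f'): match length 2
  offset=5 (pos 3, char 'a'): match length 0
  offset=6 (pos 2, char 'a'): match length 0
  offset=7 (pos 1, char 'b'): match length 0
  offset=8 (pos 0, char 'f'): match length 1
Longest match has length 2, found at offsets 1, 2, 3, 4; take the smallest, offset 1.
next_char = character at position 8 + 2 = 10 -> 'a'

Best match: offset=1, length=2 (matching 'ff' starting at position 7)
LZ77 triple: (1, 2, 'a')


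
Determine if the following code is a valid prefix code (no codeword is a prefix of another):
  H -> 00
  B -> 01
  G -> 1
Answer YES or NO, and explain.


Checking each pair (does one codeword prefix another?):
  H='00' vs B='01': no prefix
  H='00' vs G='1': no prefix
  B='01' vs H='00': no prefix
  B='01' vs G='1': no prefix
  G='1' vs H='00': no prefix
  G='1' vs B='01': no prefix
No violation found over all pairs.

YES -- this is a valid prefix code. No codeword is a prefix of any other codeword.


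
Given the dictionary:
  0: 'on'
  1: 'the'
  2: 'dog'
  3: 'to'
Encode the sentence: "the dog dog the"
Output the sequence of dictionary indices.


Look up each word in the dictionary:
  'the' -> 1
  'dog' -> 2
  'dog' -> 2
  'the' -> 1

Encoded: [1, 2, 2, 1]


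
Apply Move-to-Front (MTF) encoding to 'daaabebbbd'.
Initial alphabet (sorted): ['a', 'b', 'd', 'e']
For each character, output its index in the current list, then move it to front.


MTF encoding:
'd': index 2 in ['a', 'b', 'd', 'e'] -> ['d', 'a', 'b', 'e']
'a': index 1 in ['d', 'a', 'b', 'e'] -> ['a', 'd', 'b', 'e']
'a': index 0 in ['a', 'd', 'b', 'e'] -> ['a', 'd', 'b', 'e']
'a': index 0 in ['a', 'd', 'b', 'e'] -> ['a', 'd', 'b', 'e']
'b': index 2 in ['a', 'd', 'b', 'e'] -> ['b', 'a', 'd', 'e']
'e': index 3 in ['b', 'a', 'd', 'e'] -> ['e', 'b', 'a', 'd']
'b': index 1 in ['e', 'b', 'a', 'd'] -> ['b', 'e', 'a', 'd']
'b': index 0 in ['b', 'e', 'a', 'd'] -> ['b', 'e', 'a', 'd']
'b': index 0 in ['b', 'e', 'a', 'd'] -> ['b', 'e', 'a', 'd']
'd': index 3 in ['b', 'e', 'a', 'd'] -> ['d', 'b', 'e', 'a']


Output: [2, 1, 0, 0, 2, 3, 1, 0, 0, 3]


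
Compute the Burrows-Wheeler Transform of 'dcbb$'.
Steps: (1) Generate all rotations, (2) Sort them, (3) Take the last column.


Rotations (sorted):
  0: $dcbb -> last char: b
  1: b$dcb -> last char: b
  2: bb$dc -> last char: c
  3: cbb$d -> last char: d
  4: dcbb$ -> last char: $


BWT = bbcd$


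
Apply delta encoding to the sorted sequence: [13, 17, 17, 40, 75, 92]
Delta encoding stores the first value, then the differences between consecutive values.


First value: 13
Deltas:
  17 - 13 = 4
  17 - 17 = 0
  40 - 17 = 23
  75 - 40 = 35
  92 - 75 = 17


Delta encoded: [13, 4, 0, 23, 35, 17]


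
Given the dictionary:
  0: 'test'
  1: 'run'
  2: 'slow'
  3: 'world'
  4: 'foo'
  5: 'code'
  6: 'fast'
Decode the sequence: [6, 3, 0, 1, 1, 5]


Look up each index in the dictionary:
  6 -> 'fast'
  3 -> 'world'
  0 -> 'test'
  1 -> 'run'
  1 -> 'run'
  5 -> 'code'

Decoded: "fast world test run run code"


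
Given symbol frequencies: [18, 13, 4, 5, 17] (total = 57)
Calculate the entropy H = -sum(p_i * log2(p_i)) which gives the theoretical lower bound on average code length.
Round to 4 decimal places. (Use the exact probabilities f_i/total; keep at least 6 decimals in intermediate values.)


Per-symbol terms -p_i * log2(p_i) with p_i = f_i/57:
  p = 18/57 = 0.315789: log2(p) = -1.662965, -p*log2(p) = 0.525147
  p = 13/57 = 0.228070: log2(p) = -2.132450, -p*log2(p) = 0.486348
  p = 4/57 = 0.070175: log2(p) = -3.832890, -p*log2(p) = 0.268975
  p = 5/57 = 0.087719: log2(p) = -3.510962, -p*log2(p) = 0.307979
  p = 17/57 = 0.298246: log2(p) = -1.745427, -p*log2(p) = 0.520566
H = 0.525147 + 0.486348 + 0.268975 + 0.307979 + 0.520566 = 2.109015

H = 2.109 bits/symbol


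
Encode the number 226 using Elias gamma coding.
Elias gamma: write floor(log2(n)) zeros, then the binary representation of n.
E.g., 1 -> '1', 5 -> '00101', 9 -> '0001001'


num_bits = floor(log2(226)) + 1 = 8
leading_zeros = num_bits - 1 = 7
binary(226) = 11100010

Elias gamma(226) = '0000000' + '11100010' = 000000011100010 (15 bits)


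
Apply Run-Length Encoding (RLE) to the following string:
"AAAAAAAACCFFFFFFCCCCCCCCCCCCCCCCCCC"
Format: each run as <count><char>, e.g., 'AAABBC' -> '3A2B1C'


Scanning runs left to right:
  i=0: run of 'A' x 8 -> '8A'
  i=8: run of 'C' x 2 -> '2C'
  i=10: run of 'F' x 6 -> '6F'
  i=16: run of 'C' x 19 -> '19C'

RLE = 8A2C6F19C


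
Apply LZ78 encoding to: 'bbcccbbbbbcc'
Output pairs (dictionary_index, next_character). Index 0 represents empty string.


LZ78 encoding steps:
Dictionary: {0: ''}
Step 1: w='' (idx 0), next='b' -> output (0, 'b'), add 'b' as idx 1
Step 2: w='b' (idx 1), next='c' -> output (1, 'c'), add 'bc' as idx 2
Step 3: w='' (idx 0), next='c' -> output (0, 'c'), add 'c' as idx 3
Step 4: w='c' (idx 3), next='b' -> output (3, 'b'), add 'cb' as idx 4
Step 5: w='b' (idx 1), next='b' -> output (1, 'b'), add 'bb' as idx 5
Step 6: w='bb' (idx 5), next='c' -> output (5, 'c'), add 'bbc' as idx 6
Step 7: w='c' (idx 3), end of input -> output (3, '')


Encoded: [(0, 'b'), (1, 'c'), (0, 'c'), (3, 'b'), (1, 'b'), (5, 'c'), (3, '')]


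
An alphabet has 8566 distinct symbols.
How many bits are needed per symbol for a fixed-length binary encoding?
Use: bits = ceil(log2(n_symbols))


log2(8566) = 13.0644
Bracket: 2^13 = 8192 < 8566 <= 2^14 = 16384
So ceil(log2(8566)) = 14

bits = ceil(log2(8566)) = ceil(13.0644) = 14 bits


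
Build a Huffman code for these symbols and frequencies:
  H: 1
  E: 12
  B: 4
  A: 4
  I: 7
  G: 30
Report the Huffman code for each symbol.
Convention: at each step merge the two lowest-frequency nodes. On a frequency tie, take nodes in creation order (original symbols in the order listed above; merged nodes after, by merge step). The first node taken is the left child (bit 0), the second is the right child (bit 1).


Huffman tree construction:
Step 1: Merge H(1) + B(4) = 5
Step 2: Merge A(4) + (H+B)(5) = 9
Step 3: Merge I(7) + (A+(H+B))(9) = 16
Step 4: Merge E(12) + (I+(A+(H+B)))(16) = 28
Step 5: Merge (E+(I+(A+(H+B))))(28) + G(30) = 58
Read each symbol's code off the tree from the root (left child = 0, right child = 1).

Codes:
  H: 01110 (length 5)
  E: 00 (length 2)
  B: 01111 (length 5)
  A: 0110 (length 4)
  I: 010 (length 3)
  G: 1 (length 1)
Average code length: 116/58 = 2.0000 bits/symbol


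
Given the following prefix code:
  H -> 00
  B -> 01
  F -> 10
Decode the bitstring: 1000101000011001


Decoding step by step:
Bits 10 -> F
Bits 00 -> H
Bits 10 -> F
Bits 10 -> F
Bits 00 -> H
Bits 01 -> B
Bits 10 -> F
Bits 01 -> B


Decoded message: FHFFHBFB


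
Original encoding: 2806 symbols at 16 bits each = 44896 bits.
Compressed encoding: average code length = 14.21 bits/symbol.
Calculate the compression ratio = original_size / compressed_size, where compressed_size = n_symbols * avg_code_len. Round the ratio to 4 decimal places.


original_size = n_symbols * orig_bits = 2806 * 16 = 44896 bits
compressed_size = n_symbols * avg_code_len = 2806 * 14.21 = 39873.26 bits
ratio = original_size / compressed_size = 44896 / 39873.26 = 1.126

Compression ratio = 1.126


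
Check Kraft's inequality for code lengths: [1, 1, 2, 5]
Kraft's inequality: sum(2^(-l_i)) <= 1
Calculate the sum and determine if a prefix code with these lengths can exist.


Sum = 2^(-1) + 2^(-1) + 2^(-2) + 2^(-5)
    = 0.5 + 0.5 + 0.25 + 0.03125
    = 41/32 = 1.28125
Since 1.28125 > 1, Kraft's inequality is NOT satisfied.
A prefix code with these lengths CANNOT exist.

Kraft sum = 1.28125. Not satisfied.


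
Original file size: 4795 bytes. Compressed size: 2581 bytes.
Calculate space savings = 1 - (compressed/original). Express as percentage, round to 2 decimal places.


ratio = compressed/original = 2581/4795 = 0.538269
savings = 1 - ratio = 1 - 0.538269 = 0.461731
as a percentage: 0.461731 * 100 = 46.17%

Space savings = 1 - 2581/4795 = 46.17%


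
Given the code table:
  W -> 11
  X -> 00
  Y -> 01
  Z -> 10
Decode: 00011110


Decoding:
00 -> X
01 -> Y
11 -> W
10 -> Z


Result: XYWZ


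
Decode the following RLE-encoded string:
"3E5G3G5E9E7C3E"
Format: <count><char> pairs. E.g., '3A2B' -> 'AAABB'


Expanding each <count><char> pair:
  3E -> 'EEE'
  5G -> 'GGGGG'
  3G -> 'GGG'
  5E -> 'EEEEE'
  9E -> 'EEEEEEEEE'
  7C -> 'CCCCCCC'
  3E -> 'EEE'

Decoded = EEEGGGGGGGGEEEEEEEEEEEEEECCCCCCCEEE


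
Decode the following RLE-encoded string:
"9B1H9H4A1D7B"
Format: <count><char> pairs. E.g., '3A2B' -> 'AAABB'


Expanding each <count><char> pair:
  9B -> 'BBBBBBBBB'
  1H -> 'H'
  9H -> 'HHHHHHHHH'
  4A -> 'AAAA'
  1D -> 'D'
  7B -> 'BBBBBBB'

Decoded = BBBBBBBBBHHHHHHHHHHAAAADBBBBBBB


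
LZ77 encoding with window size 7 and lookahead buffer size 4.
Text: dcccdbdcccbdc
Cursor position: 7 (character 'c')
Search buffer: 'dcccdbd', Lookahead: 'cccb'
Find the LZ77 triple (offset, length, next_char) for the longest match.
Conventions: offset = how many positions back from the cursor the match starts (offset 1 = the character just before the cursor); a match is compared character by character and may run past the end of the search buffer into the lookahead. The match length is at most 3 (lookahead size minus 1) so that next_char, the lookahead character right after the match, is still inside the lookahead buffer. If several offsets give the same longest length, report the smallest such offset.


Try each offset into the search buffer:
  offset=1 (pos 6, char 'd'): match length 0
  offset=2 (pos 5, char 'b'): match length 0
  offset=3 (pos 4, char 'd'): match length 0
  offset=4 (pos 3, char 'c'): match length 1
  offset=5 (pos 2, char 'c'): match length 2
  offset=6 (pos 1, char 'c'): match length 3
  offset=7 (pos 0, char 'd'): match length 0
Longest match has length 3 at offset 6.
next_char = character at position 7 + 3 = 10 -> 'b'

Best match: offset=6, length=3 (matching 'ccc' starting at position 1)
LZ77 triple: (6, 3, 'b')


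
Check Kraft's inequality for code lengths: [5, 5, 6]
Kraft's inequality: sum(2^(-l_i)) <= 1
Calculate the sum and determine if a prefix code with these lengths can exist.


Sum = 2^(-5) + 2^(-5) + 2^(-6)
    = 0.03125 + 0.03125 + 0.015625
    = 5/64 = 0.078125
Since 0.078125 <= 1, Kraft's inequality IS satisfied.
A prefix code with these lengths CAN exist.

Kraft sum = 0.078125. Satisfied.


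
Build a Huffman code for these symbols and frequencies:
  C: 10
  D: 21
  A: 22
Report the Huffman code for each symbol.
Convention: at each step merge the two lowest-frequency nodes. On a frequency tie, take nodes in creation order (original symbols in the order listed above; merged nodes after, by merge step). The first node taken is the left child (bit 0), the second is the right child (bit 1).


Huffman tree construction:
Step 1: Merge C(10) + D(21) = 31
Step 2: Merge A(22) + (C+D)(31) = 53
Read each symbol's code off the tree from the root (left child = 0, right child = 1).

Codes:
  C: 10 (length 2)
  D: 11 (length 2)
  A: 0 (length 1)
Average code length: 84/53 = 1.5849 bits/symbol


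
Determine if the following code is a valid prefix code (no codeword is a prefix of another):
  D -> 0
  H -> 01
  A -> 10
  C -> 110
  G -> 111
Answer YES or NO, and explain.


Checking each pair (does one codeword prefix another?):
  D='0' vs H='01': prefix -- VIOLATION

NO -- this is NOT a valid prefix code. D (0) is a prefix of H (01).


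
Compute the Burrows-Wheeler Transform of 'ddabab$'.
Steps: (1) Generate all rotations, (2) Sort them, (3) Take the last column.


Rotations (sorted):
  0: $ddabab -> last char: b
  1: ab$ddab -> last char: b
  2: abab$dd -> last char: d
  3: b$ddaba -> last char: a
  4: bab$dda -> last char: a
  5: dabab$d -> last char: d
  6: ddabab$ -> last char: $


BWT = bbdaad$


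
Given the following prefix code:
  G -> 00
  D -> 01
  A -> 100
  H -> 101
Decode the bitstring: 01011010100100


Decoding step by step:
Bits 01 -> D
Bits 01 -> D
Bits 101 -> H
Bits 01 -> D
Bits 00 -> G
Bits 100 -> A


Decoded message: DDHDGA


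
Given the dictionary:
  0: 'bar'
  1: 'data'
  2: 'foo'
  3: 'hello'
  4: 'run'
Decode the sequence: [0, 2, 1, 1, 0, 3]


Look up each index in the dictionary:
  0 -> 'bar'
  2 -> 'foo'
  1 -> 'data'
  1 -> 'data'
  0 -> 'bar'
  3 -> 'hello'

Decoded: "bar foo data data bar hello"


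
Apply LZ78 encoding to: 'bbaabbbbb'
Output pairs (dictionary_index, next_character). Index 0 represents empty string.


LZ78 encoding steps:
Dictionary: {0: ''}
Step 1: w='' (idx 0), next='b' -> output (0, 'b'), add 'b' as idx 1
Step 2: w='b' (idx 1), next='a' -> output (1, 'a'), add 'ba' as idx 2
Step 3: w='' (idx 0), next='a' -> output (0, 'a'), add 'a' as idx 3
Step 4: w='b' (idx 1), next='b' -> output (1, 'b'), add 'bb' as idx 4
Step 5: w='bb' (idx 4), next='b' -> output (4, 'b'), add 'bbb' as idx 5


Encoded: [(0, 'b'), (1, 'a'), (0, 'a'), (1, 'b'), (4, 'b')]


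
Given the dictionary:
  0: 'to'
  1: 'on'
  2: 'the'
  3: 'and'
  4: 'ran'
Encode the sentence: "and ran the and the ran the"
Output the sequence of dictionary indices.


Look up each word in the dictionary:
  'and' -> 3
  'ran' -> 4
  'the' -> 2
  'and' -> 3
  'the' -> 2
  'ran' -> 4
  'the' -> 2

Encoded: [3, 4, 2, 3, 2, 4, 2]


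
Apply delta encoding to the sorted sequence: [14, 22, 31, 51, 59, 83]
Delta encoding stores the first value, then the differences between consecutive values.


First value: 14
Deltas:
  22 - 14 = 8
  31 - 22 = 9
  51 - 31 = 20
  59 - 51 = 8
  83 - 59 = 24


Delta encoded: [14, 8, 9, 20, 8, 24]


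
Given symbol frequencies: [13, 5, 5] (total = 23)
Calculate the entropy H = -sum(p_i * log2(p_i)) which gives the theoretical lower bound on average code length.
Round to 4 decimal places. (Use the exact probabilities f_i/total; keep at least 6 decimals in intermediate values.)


Per-symbol terms -p_i * log2(p_i) with p_i = f_i/23:
  p = 13/23 = 0.565217: log2(p) = -0.823122, -p*log2(p) = 0.465243
  p = 5/23 = 0.217391: log2(p) = -2.201634, -p*log2(p) = 0.478616
  p = 5/23 = 0.217391: log2(p) = -2.201634, -p*log2(p) = 0.478616
H = 0.465243 + 0.478616 + 0.478616 = 1.422475

H = 1.4225 bits/symbol


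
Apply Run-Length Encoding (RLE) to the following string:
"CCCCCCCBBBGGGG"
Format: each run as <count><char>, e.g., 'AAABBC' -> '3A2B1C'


Scanning runs left to right:
  i=0: run of 'C' x 7 -> '7C'
  i=7: run of 'B' x 3 -> '3B'
  i=10: run of 'G' x 4 -> '4G'

RLE = 7C3B4G


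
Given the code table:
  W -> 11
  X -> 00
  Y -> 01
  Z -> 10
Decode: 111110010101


Decoding:
11 -> W
11 -> W
10 -> Z
01 -> Y
01 -> Y
01 -> Y


Result: WWZYYY


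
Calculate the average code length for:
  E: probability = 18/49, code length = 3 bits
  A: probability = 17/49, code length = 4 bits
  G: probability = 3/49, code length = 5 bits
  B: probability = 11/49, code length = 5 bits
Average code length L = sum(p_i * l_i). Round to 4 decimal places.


Weighted contributions p_i * l_i:
  E: (18/49) * 3 = 54/49
  A: (17/49) * 4 = 68/49
  G: (3/49) * 5 = 15/49
  B: (11/49) * 5 = 55/49
Sum = (54 + 68 + 15 + 55)/49 = 192/49

L = 192/49 = 3.9184 bits/symbol


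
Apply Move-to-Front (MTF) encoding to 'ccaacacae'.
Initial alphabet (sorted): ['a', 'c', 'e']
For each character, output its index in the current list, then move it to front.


MTF encoding:
'c': index 1 in ['a', 'c', 'e'] -> ['c', 'a', 'e']
'c': index 0 in ['c', 'a', 'e'] -> ['c', 'a', 'e']
'a': index 1 in ['c', 'a', 'e'] -> ['a', 'c', 'e']
'a': index 0 in ['a', 'c', 'e'] -> ['a', 'c', 'e']
'c': index 1 in ['a', 'c', 'e'] -> ['c', 'a', 'e']
'a': index 1 in ['c', 'a', 'e'] -> ['a', 'c', 'e']
'c': index 1 in ['a', 'c', 'e'] -> ['c', 'a', 'e']
'a': index 1 in ['c', 'a', 'e'] -> ['a', 'c', 'e']
'e': index 2 in ['a', 'c', 'e'] -> ['e', 'a', 'c']


Output: [1, 0, 1, 0, 1, 1, 1, 1, 2]


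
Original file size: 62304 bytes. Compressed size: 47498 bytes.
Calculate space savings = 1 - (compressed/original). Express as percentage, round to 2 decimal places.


ratio = compressed/original = 47498/62304 = 0.762359
savings = 1 - ratio = 1 - 0.762359 = 0.237641
as a percentage: 0.237641 * 100 = 23.76%

Space savings = 1 - 47498/62304 = 23.76%


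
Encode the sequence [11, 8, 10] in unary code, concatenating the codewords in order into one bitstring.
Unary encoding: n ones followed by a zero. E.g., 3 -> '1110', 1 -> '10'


Encode each number as n ones followed by a terminating 0:
  11 -> 111111111110 (12 bits)
  8 -> 111111110 (9 bits)
  10 -> 11111111110 (11 bits)
Total length = 12 + 9 + 11 = 32 bits.

Unary([11, 8, 10]) = 11111111111011111111011111111110 (32 bits)


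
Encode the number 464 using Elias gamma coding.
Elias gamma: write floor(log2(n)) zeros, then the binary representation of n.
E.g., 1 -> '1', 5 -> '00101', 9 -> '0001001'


num_bits = floor(log2(464)) + 1 = 9
leading_zeros = num_bits - 1 = 8
binary(464) = 111010000

Elias gamma(464) = '00000000' + '111010000' = 00000000111010000 (17 bits)


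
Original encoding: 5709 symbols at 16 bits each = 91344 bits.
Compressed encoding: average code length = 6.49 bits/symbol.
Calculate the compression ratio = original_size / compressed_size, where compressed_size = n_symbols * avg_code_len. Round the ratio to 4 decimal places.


original_size = n_symbols * orig_bits = 5709 * 16 = 91344 bits
compressed_size = n_symbols * avg_code_len = 5709 * 6.49 = 37051.41 bits
ratio = original_size / compressed_size = 91344 / 37051.41 = 2.4653

Compression ratio = 2.4653


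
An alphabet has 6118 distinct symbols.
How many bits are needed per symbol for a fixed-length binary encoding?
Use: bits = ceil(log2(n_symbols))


log2(6118) = 12.5788
Bracket: 2^12 = 4096 < 6118 <= 2^13 = 8192
So ceil(log2(6118)) = 13

bits = ceil(log2(6118)) = ceil(12.5788) = 13 bits


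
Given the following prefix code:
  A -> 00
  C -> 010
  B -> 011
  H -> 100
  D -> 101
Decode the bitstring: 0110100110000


Decoding step by step:
Bits 011 -> B
Bits 010 -> C
Bits 011 -> B
Bits 00 -> A
Bits 00 -> A


Decoded message: BCBAA


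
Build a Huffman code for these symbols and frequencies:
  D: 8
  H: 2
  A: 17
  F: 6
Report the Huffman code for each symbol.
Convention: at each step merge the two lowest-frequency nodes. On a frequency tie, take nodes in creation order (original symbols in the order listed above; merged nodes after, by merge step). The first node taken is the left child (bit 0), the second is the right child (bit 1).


Huffman tree construction:
Step 1: Merge H(2) + F(6) = 8
Step 2: Merge D(8) + (H+F)(8) = 16
Step 3: Merge (D+(H+F))(16) + A(17) = 33
Read each symbol's code off the tree from the root (left child = 0, right child = 1).

Codes:
  D: 00 (length 2)
  H: 010 (length 3)
  A: 1 (length 1)
  F: 011 (length 3)
Average code length: 57/33 = 1.7273 bits/symbol
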